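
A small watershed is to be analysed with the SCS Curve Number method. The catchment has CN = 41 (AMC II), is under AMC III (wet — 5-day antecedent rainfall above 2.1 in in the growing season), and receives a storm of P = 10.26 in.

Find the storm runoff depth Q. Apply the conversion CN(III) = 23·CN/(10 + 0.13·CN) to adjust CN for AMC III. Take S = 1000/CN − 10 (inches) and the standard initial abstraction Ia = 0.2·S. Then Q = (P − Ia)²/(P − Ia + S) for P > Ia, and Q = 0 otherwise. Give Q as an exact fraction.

Q = 180420208081/33936636850 in ≈ 5.316 in

Adjust CN=41 to AMC III: 23·41/(10 + 0.13·41) → 943 ÷ (1533/100) = 94300/1533 ≈ 61.513
Retention S: 1000/CN − 10 with CN=61.513 → S = 5900/943 ≈ 6.257 in
Ia = 0.2S: 0.2·6.257 = 1.251 in (exactly 1180/943)
Excess rainfall: 10.260 − 1.251 = 9.009 in; P > Ia so Q > 0
Q: (424759/47150)² ÷ (719759/47150) = 180420208081/33936636850 in (≈ 5.316 in)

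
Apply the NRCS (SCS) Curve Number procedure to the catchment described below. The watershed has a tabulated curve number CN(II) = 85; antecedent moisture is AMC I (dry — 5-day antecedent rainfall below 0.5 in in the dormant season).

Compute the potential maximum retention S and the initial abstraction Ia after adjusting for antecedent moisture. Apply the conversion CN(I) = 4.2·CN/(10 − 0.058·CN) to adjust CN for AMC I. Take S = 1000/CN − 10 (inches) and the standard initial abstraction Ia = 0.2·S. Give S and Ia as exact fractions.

Adjust CN=85 to AMC I: 4.2·85/(10 − 0.058·85) → 357 ÷ (507/100) = 11900/169 ≈ 70.414
S = 1000/(11900/169) − 10 = 500/119 in ≈ 4.202 in
Ia = 0.2·(500/119) = 100/119 in ≈ 0.840 in

S = 500/119 in ≈ 4.202 in; Ia = 100/119 in ≈ 0.840 in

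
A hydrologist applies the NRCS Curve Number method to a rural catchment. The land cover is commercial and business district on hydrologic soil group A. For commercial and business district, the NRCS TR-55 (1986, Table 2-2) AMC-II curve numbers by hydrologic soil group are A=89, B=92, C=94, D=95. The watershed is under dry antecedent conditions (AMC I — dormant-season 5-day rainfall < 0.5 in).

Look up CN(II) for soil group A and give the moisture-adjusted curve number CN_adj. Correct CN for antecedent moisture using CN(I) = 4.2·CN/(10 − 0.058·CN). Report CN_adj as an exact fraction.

CN_adj = 186900/2419 ≈ 77.263

NRCS table: commercial and business district, soil group A → CN(II) = 89
CN(I) from CN(II)=89: (4.2·89)/(10 − 0.058·89) = 186900/2419 ≈ 77.263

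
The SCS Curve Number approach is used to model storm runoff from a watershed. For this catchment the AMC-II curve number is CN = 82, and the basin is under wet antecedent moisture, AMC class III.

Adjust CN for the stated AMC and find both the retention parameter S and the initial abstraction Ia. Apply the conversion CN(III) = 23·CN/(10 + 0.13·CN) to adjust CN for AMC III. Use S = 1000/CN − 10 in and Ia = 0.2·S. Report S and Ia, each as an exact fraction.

Wet (AMC III): CN(III) = 23·82/(10 + 0.13·82) = 1886/(1033/50) = 94300/1033 ≈ 91.288
S = 1000/(94300/1033) − 10 = 900/943 in ≈ 0.954 in
Ia = 0.2·(900/943) = 180/943 in ≈ 0.191 in

S = 900/943 in ≈ 0.954 in; Ia = 180/943 in ≈ 0.191 in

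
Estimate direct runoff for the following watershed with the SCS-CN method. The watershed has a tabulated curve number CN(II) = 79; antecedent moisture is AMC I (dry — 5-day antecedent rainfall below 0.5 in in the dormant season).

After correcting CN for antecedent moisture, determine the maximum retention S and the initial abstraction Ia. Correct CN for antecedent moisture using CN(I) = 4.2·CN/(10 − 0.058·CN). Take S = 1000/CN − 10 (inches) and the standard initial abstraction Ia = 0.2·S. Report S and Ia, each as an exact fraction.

S = 500/79 in ≈ 6.329 in; Ia = 100/79 in ≈ 1.266 in

CN(I) from CN(II)=79: (4.2·79)/(10 − 0.058·79) = 7900/129 ≈ 61.240
S = 1000/(7900/129) − 10 = 500/79 in ≈ 6.329 in
Ia = 0.2S: 0.2·6.329 = 1.266 in (exactly 100/79)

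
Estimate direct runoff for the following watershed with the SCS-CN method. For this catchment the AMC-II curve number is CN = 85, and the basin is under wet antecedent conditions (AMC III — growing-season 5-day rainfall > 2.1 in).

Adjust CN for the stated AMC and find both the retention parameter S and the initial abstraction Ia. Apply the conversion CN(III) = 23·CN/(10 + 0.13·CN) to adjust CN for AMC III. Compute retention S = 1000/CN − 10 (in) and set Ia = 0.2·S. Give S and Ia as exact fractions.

Adjust CN=85 to AMC III: 23·85/(10 + 0.13·85) → 1955 ÷ (421/20) = 39100/421 ≈ 92.874
Max retention: S = 1000/(39100/421) − 10 = 300/391 in (≈ 0.767 in)
Initial abstraction Ia = S/5 = (300/391)/5 = 60/391 ≈ 0.153 in

S = 300/391 in ≈ 0.767 in; Ia = 60/391 in ≈ 0.153 in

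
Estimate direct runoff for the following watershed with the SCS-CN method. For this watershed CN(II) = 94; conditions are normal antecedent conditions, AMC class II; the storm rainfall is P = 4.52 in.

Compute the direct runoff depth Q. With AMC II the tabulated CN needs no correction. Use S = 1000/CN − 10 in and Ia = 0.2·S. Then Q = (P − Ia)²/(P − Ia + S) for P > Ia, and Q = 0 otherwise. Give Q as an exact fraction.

Q = 26635921/6945425 in ≈ 3.835 in

CN(II) = 94; AMC II needs no correction.
S = 1000/94 − 10 = 30/47 in ≈ 0.638 in
Initial abstraction Ia = S/5 = (30/47)/5 = 6/47 ≈ 0.128 in
Excess rainfall: 4.520 − 0.128 = 4.392 in; P > Ia so Q > 0
Q: (5161/1175)² ÷ (5911/1175) = 26635921/6945425 in (≈ 3.835 in)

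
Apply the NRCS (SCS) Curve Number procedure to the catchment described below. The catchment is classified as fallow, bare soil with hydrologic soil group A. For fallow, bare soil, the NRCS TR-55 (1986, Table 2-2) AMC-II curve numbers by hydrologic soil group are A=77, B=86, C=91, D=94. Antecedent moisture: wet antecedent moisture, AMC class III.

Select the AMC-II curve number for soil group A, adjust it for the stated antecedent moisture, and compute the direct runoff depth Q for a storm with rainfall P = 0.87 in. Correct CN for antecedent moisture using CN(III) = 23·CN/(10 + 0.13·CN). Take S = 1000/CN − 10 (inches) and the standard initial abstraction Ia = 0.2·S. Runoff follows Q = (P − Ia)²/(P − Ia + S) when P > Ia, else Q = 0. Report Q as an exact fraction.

NRCS table: fallow, bare soil, soil group A → CN(II) = 77
Wet (AMC III): CN(III) = 23·77/(10 + 0.13·77) = 1771/(2001/100) = 7700/87 ≈ 88.506
Max retention: S = 1000/(7700/87) − 10 = 100/77 in (≈ 1.299 in)
Ia = 0.2S: 0.2·1.299 = 0.260 in (exactly 20/77)
Excess rainfall: 0.870 − 0.260 = 0.610 in; P > Ia so Q > 0
Q = (4699/7700)²/((4699/7700) + 100/77) = (22080601/59290000)/(14699/7700) = 22080601/113182300 in ≈ 0.195 in

Q = 22080601/113182300 in ≈ 0.195 in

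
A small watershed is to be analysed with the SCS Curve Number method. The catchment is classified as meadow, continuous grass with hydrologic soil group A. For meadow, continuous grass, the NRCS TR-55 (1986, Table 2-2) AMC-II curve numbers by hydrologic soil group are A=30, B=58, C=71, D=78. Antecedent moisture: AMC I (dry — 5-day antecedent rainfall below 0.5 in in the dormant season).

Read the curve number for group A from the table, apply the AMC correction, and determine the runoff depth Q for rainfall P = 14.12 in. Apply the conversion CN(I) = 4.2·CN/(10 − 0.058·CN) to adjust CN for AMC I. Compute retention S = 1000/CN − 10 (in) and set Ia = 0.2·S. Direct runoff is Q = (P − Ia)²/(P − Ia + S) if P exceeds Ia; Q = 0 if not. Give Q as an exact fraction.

Q = 458329/2964825 in ≈ 0.155 in

NRCS table: meadow, continuous grass, soil group A → CN(II) = 30
CN(I) from CN(II)=30: (4.2·30)/(10 − 0.058·30) = 900/59 ≈ 15.254
S = 1000/(900/59) − 10 = 500/9 in ≈ 55.556 in
Initial abstraction Ia = S/5 = (500/9)/5 = 100/9 ≈ 11.111 in
Since P=14.120 > Ia=11.111: effective rainfall P−Ia = 677/225 in
Q: (677/225)² ÷ (13177/225) = 458329/2964825 in (≈ 0.155 in)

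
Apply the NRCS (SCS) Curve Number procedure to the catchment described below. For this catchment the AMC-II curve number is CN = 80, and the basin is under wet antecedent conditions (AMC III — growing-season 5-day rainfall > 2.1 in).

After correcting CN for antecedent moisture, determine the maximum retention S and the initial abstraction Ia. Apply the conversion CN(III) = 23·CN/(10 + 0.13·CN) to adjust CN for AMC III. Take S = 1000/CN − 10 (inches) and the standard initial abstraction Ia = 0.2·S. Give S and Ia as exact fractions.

Wet (AMC III): CN(III) = 23·80/(10 + 0.13·80) = 1840/(102/5) = 4600/51 ≈ 90.196
Max retention: S = 1000/(4600/51) − 10 = 25/23 in (≈ 1.087 in)
Initial abstraction Ia = S/5 = (25/23)/5 = 5/23 ≈ 0.217 in

S = 25/23 in ≈ 1.087 in; Ia = 5/23 in ≈ 0.217 in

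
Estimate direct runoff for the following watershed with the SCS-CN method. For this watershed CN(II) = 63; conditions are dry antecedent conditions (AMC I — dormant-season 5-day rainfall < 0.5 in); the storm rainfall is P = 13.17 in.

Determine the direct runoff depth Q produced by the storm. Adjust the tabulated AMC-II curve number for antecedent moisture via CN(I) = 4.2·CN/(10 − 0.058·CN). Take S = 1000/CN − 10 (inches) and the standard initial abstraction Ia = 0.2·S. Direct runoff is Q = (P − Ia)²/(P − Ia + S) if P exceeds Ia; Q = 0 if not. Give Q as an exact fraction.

Q = 1883457056881/426322329300 in ≈ 4.418 in

CN(I) from CN(II)=63: (4.2·63)/(10 − 0.058·63) = 132300/3173 ≈ 41.696
S = 1000/(132300/3173) − 10 = 18500/1323 in ≈ 13.983 in
Ia = 0.2S: 0.2·13.983 = 2.797 in (exactly 3700/1323)
P − Ia = 13.170 − 2.797 = 1372391/132300 ≈ 10.373 in (> 0, runoff occurs)
Runoff Q = (P−Ia)²/(P−Ia+S) = (10.373)²/(10.373+13.983) = 1883457056881/426322329300 ≈ 4.418 in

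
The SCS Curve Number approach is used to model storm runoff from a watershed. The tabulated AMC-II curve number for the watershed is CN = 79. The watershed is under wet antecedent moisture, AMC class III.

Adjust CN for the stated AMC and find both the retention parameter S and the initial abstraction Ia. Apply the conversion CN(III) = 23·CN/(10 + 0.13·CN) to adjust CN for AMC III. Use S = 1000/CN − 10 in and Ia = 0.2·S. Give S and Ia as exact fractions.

Adjust CN=79 to AMC III: 23·79/(10 + 0.13·79) → 1817 ÷ (2027/100) = 181700/2027 ≈ 89.640
S = 1000/(181700/2027) − 10 = 2100/1817 in ≈ 1.156 in
Initial abstraction Ia = S/5 = (2100/1817)/5 = 420/1817 ≈ 0.231 in

S = 2100/1817 in ≈ 1.156 in; Ia = 420/1817 in ≈ 0.231 in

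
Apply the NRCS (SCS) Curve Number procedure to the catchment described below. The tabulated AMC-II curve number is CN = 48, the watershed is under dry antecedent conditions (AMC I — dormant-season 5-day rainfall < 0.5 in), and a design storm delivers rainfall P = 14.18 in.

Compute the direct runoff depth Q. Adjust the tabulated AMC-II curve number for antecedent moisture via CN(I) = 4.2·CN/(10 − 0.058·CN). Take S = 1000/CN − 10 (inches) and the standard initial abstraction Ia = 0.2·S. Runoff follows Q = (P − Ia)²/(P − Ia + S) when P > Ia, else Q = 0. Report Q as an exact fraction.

Dry (AMC I): CN(I) = 4.2·48/(10 − 0.058·48) = (1008/5)/(902/125) = 12600/451 ≈ 27.938
Retention S: 1000/CN − 10 with CN=27.938 → S = 1625/63 ≈ 25.794 in
Initial abstraction Ia = S/5 = (1625/63)/5 = 325/63 ≈ 5.159 in
Excess rainfall: 14.180 − 5.159 = 9.021 in; P > Ia so Q > 0
Q = (28417/3150)²/((28417/3150) + 1625/63) = (807525889/9922500)/(109667/3150) = 807525889/345451050 in ≈ 2.338 in

Q = 807525889/345451050 in ≈ 2.338 in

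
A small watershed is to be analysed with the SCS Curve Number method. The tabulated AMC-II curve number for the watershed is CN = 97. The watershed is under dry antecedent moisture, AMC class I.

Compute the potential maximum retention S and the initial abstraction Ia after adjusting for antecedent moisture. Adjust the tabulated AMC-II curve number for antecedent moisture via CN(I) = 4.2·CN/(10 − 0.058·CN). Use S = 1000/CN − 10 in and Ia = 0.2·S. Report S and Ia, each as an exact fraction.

S = 500/679 in ≈ 0.736 in; Ia = 100/679 in ≈ 0.147 in

Dry (AMC I): CN(I) = 4.2·97/(10 − 0.058·97) = (2037/5)/(2187/500) = 67900/729 ≈ 93.141
Retention S: 1000/CN − 10 with CN=93.141 → S = 500/679 ≈ 0.736 in
Initial abstraction Ia = S/5 = (500/679)/5 = 100/679 ≈ 0.147 in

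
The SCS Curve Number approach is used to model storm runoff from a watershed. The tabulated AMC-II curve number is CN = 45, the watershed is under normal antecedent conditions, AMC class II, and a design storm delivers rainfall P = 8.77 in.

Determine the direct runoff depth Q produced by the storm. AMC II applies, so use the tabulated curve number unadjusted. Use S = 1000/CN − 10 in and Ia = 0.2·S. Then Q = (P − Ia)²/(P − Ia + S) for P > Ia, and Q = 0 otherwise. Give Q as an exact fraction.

AMC II — tabulated CN = 45 applies directly.
S = 1000/45 − 10 = 110/9 in ≈ 12.222 in
Ia = 0.2·(110/9) = 22/9 in ≈ 2.444 in
Since P=8.770 > Ia=2.444: effective rainfall P−Ia = 5693/900 in
Runoff Q = (P−Ia)²/(P−Ia+S) = (6.326)²/(6.326+12.222) = 32410249/15023700 ≈ 2.157 in

Q = 32410249/15023700 in ≈ 2.157 in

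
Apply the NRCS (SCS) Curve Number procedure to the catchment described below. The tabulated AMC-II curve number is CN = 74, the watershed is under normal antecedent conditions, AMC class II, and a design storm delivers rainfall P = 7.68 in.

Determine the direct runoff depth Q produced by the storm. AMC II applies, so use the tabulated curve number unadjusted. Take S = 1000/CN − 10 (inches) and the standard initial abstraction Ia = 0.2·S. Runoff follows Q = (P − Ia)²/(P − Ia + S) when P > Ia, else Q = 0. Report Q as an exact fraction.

AMC II — tabulated CN = 74 applies directly.
Max retention: S = 1000/74 − 10 = 130/37 in (≈ 3.514 in)
Ia = 0.2·(130/37) = 26/37 in ≈ 0.703 in
Since P=7.680 > Ia=0.703: effective rainfall P−Ia = 6454/925 in
Q: (6454/925)² ÷ (9704/925) = 10413529/2244050 in (≈ 4.641 in)

Q = 10413529/2244050 in ≈ 4.641 in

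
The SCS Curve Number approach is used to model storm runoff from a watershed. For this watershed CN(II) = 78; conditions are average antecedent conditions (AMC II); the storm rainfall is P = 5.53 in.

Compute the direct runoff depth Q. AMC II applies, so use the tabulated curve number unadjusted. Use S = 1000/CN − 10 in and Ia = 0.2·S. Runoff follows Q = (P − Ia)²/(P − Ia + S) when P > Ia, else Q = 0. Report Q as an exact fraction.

Q = 375080689/118431300 in ≈ 3.167 in

Average conditions: CN = 78 (no AMC adjustment).
Retention S: 1000/CN − 10 with CN=78.000 → S = 110/39 ≈ 2.821 in
Initial abstraction Ia = S/5 = (110/39)/5 = 22/39 ≈ 0.564 in
Excess rainfall: 5.530 − 0.564 = 4.966 in; P > Ia so Q > 0
Q: (19367/3900)² ÷ (30367/3900) = 375080689/118431300 in (≈ 3.167 in)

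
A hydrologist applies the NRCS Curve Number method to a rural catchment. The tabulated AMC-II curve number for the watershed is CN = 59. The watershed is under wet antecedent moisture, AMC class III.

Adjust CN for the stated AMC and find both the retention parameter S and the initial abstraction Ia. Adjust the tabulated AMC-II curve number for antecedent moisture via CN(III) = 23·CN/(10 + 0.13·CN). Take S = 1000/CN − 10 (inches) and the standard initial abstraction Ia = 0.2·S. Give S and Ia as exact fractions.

CN(III) from CN(II)=59: (23·59)/(10 + 0.13·59) = 135700/1767 ≈ 76.797
Max retention: S = 1000/(135700/1767) − 10 = 4100/1357 in (≈ 3.021 in)
Ia = 0.2S: 0.2·3.021 = 0.604 in (exactly 820/1357)

S = 4100/1357 in ≈ 3.021 in; Ia = 820/1357 in ≈ 0.604 in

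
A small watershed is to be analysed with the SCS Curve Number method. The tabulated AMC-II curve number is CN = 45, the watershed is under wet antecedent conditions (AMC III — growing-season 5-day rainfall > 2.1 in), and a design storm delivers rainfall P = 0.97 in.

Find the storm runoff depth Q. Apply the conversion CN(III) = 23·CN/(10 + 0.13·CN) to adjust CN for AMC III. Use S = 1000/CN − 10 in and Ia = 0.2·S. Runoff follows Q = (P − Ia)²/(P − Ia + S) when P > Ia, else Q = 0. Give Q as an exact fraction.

Q = 0 in ≈ 0.000 in

Adjust CN=45 to AMC III: 23·45/(10 + 0.13·45) → 1035 ÷ (317/20) = 20700/317 ≈ 65.300
Retention S: 1000/CN − 10 with CN=65.300 → S = 1100/207 ≈ 5.314 in
Ia = 0.2S: 0.2·5.314 = 1.063 in (exactly 220/207)
P = 0.970 ≤ Ia = 1.063 in: entire storm abstracted, Q = 0.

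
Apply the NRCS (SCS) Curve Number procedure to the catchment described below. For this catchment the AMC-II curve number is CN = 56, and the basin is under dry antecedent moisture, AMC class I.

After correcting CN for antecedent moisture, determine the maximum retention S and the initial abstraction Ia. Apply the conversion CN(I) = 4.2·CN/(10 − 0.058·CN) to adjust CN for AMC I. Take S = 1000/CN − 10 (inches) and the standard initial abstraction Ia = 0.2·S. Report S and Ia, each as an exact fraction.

S = 2750/147 in ≈ 18.707 in; Ia = 550/147 in ≈ 3.741 in

Adjust CN=56 to AMC I: 4.2·56/(10 − 0.058·56) → (1176/5) ÷ (844/125) = 7350/211 ≈ 34.834
Retention S: 1000/CN − 10 with CN=34.834 → S = 2750/147 ≈ 18.707 in
Ia = 0.2S: 0.2·18.707 = 3.741 in (exactly 550/147)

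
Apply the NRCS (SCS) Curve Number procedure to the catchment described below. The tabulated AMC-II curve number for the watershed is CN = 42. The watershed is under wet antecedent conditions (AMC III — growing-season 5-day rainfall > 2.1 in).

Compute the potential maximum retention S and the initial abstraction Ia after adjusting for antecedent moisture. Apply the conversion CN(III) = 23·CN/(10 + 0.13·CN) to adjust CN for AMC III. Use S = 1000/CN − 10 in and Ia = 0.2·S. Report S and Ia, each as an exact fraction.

S = 2900/483 in ≈ 6.004 in; Ia = 580/483 in ≈ 1.201 in

Adjust CN=42 to AMC III: 23·42/(10 + 0.13·42) → 966 ÷ (773/50) = 48300/773 ≈ 62.484
Retention S: 1000/CN − 10 with CN=62.484 → S = 2900/483 ≈ 6.004 in
Ia = 0.2·(2900/483) = 580/483 in ≈ 1.201 in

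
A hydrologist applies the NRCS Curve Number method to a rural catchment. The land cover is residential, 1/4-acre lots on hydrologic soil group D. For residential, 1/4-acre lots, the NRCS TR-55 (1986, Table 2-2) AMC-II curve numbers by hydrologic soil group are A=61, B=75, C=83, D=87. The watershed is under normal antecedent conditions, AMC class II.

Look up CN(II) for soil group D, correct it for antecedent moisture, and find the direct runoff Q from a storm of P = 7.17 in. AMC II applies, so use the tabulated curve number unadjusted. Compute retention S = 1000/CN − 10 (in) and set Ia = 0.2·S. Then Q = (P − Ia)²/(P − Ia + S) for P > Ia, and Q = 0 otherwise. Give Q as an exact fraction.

NRCS table: residential, 1/4-acre lots, soil group D → CN(II) = 87
CN(II) = 87; AMC II needs no correction.
S = 1000/87 − 10 = 130/87 in ≈ 1.494 in
Ia = 0.2·(130/87) = 26/87 in ≈ 0.299 in
Since P=7.170 > Ia=0.299: effective rainfall P−Ia = 59779/8700 in
Q: (59779/8700)² ÷ (72779/8700) = 3573528841/633177300 in (≈ 5.644 in)

Q = 3573528841/633177300 in ≈ 5.644 in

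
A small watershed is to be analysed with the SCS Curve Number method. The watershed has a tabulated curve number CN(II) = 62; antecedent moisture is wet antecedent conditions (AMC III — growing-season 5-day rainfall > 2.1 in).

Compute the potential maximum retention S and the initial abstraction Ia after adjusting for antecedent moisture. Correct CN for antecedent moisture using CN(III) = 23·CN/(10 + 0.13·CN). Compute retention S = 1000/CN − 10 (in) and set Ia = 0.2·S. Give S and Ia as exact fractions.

S = 1900/713 in ≈ 2.665 in; Ia = 380/713 in ≈ 0.533 in

CN(III) from CN(II)=62: (23·62)/(10 + 0.13·62) = 71300/903 ≈ 78.959
Max retention: S = 1000/(71300/903) − 10 = 1900/713 in (≈ 2.665 in)
Ia = 0.2S: 0.2·2.665 = 0.533 in (exactly 380/713)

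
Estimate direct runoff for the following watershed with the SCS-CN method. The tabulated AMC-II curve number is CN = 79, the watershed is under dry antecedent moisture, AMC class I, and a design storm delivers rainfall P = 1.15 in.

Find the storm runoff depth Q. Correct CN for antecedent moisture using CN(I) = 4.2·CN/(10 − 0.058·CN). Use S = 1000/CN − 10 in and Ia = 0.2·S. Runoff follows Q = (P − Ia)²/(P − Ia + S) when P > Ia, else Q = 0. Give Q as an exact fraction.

Q = 0 in ≈ 0.000 in

Dry (AMC I): CN(I) = 4.2·79/(10 − 0.058·79) = (1659/5)/(2709/500) = 7900/129 ≈ 61.240
Max retention: S = 1000/(7900/129) − 10 = 500/79 in (≈ 6.329 in)
Ia = 0.2·(500/79) = 100/79 in ≈ 1.266 in
P = 1.150 ≤ Ia = 1.266 in: entire storm abstracted, Q = 0.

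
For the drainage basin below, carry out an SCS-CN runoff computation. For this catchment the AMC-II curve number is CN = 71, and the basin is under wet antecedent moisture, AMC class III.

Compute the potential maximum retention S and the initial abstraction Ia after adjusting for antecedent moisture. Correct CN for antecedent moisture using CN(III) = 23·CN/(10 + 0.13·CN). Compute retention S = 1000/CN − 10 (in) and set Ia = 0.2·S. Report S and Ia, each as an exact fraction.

S = 2900/1633 in ≈ 1.776 in; Ia = 580/1633 in ≈ 0.355 in

Wet (AMC III): CN(III) = 23·71/(10 + 0.13·71) = 1633/(1923/100) = 163300/1923 ≈ 84.919
Max retention: S = 1000/(163300/1923) − 10 = 2900/1633 in (≈ 1.776 in)
Initial abstraction Ia = S/5 = (2900/1633)/5 = 580/1633 ≈ 0.355 in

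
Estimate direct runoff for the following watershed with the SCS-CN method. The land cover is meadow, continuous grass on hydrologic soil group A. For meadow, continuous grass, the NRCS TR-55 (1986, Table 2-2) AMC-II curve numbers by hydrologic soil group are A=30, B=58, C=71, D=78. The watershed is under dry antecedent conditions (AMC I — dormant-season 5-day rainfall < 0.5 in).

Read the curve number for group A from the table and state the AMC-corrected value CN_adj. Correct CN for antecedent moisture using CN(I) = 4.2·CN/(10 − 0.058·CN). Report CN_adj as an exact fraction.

NRCS table: meadow, continuous grass, soil group A → CN(II) = 30
CN(I) from CN(II)=30: (4.2·30)/(10 − 0.058·30) = 900/59 ≈ 15.254

CN_adj = 900/59 ≈ 15.254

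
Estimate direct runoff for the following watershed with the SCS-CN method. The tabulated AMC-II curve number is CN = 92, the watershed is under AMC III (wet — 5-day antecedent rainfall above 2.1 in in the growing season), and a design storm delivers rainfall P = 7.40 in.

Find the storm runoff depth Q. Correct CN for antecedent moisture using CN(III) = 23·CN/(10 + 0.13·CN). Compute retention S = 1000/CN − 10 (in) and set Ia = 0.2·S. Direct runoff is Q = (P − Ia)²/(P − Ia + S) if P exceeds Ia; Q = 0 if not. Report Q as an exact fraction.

Q = 375313129/53886585 in ≈ 6.965 in

Wet (AMC III): CN(III) = 23·92/(10 + 0.13·92) = 2116/(549/25) = 52900/549 ≈ 96.357
S = 1000/(52900/549) − 10 = 200/529 in ≈ 0.378 in
Ia = 0.2·(200/529) = 40/529 in ≈ 0.076 in
Excess rainfall: 7.400 − 0.076 = 7.324 in; P > Ia so Q > 0
Q: (19373/2645)² ÷ (20373/2645) = 375313129/53886585 in (≈ 6.965 in)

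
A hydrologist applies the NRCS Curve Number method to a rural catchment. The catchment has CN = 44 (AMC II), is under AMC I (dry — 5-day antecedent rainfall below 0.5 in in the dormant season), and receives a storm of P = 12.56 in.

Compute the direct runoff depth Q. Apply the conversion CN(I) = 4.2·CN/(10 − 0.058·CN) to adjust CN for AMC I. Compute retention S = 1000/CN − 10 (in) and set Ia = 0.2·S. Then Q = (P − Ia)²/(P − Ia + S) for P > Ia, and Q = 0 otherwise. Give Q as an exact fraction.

Dry (AMC I): CN(I) = 4.2·44/(10 − 0.058·44) = (924/5)/(931/125) = 3300/133 ≈ 24.812
Max retention: S = 1000/(3300/133) − 10 = 1000/33 in (≈ 30.303 in)
Ia = 0.2S: 0.2·30.303 = 6.061 in (exactly 200/33)
Excess rainfall: 12.560 − 6.061 = 6.499 in; P > Ia so Q > 0
Runoff Q = (P−Ia)²/(P−Ia+S) = (6.499)²/(6.499+30.303) = 14375522/12524325 ≈ 1.148 in

Q = 14375522/12524325 in ≈ 1.148 in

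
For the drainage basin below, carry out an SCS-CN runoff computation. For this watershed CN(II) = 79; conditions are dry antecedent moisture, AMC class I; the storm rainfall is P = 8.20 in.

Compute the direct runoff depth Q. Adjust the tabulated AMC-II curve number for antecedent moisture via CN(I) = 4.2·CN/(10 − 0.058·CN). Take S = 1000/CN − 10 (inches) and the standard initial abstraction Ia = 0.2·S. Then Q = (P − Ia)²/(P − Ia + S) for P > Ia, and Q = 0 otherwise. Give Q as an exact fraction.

Adjust CN=79 to AMC I: 4.2·79/(10 − 0.058·79) → (1659/5) ÷ (2709/500) = 7900/129 ≈ 61.240
S = 1000/(7900/129) − 10 = 500/79 in ≈ 6.329 in
Ia = 0.2·(500/79) = 100/79 in ≈ 1.266 in
P − Ia = 8.200 − 1.266 = 2739/395 ≈ 6.934 in (> 0, runoff occurs)
Q = (2739/395)²/((2739/395) + 500/79) = (7502121/156025)/(5239/395) = 7502121/2069405 in ≈ 3.625 in

Q = 7502121/2069405 in ≈ 3.625 in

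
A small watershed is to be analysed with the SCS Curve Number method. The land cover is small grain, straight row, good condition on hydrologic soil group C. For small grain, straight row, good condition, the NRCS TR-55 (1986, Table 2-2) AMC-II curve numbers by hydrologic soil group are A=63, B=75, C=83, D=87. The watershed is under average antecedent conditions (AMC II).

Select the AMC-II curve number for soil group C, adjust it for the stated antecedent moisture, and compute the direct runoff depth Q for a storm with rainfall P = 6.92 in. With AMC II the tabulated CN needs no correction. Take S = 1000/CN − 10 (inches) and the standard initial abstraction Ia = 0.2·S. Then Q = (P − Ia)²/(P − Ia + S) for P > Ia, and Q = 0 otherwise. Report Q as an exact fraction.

Q = 182493081/36849925 in ≈ 4.952 in

NRCS table: small grain, straight row, good condition, soil group C → CN(II) = 83
CN(II) = 83; AMC II needs no correction.
Max retention: S = 1000/83 − 10 = 170/83 in (≈ 2.048 in)
Ia = 0.2·(170/83) = 34/83 in ≈ 0.410 in
P − Ia = 6.920 − 0.410 = 13509/2075 ≈ 6.510 in (> 0, runoff occurs)
Q: (13509/2075)² ÷ (17759/2075) = 182493081/36849925 in (≈ 4.952 in)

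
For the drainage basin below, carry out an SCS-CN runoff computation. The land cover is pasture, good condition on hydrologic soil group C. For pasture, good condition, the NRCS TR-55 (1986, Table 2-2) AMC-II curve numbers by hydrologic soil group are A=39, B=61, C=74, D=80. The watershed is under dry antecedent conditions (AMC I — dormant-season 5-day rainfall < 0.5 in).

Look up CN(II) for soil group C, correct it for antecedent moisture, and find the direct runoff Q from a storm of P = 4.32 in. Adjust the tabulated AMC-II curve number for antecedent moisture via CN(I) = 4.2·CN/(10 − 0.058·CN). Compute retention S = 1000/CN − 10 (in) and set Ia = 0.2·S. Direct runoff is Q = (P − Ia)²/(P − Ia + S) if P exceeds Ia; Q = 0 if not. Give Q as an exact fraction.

Q = 660901264/1038829575 in ≈ 0.636 in

NRCS table: pasture, good condition, soil group C → CN(II) = 74
CN(I) from CN(II)=74: (4.2·74)/(10 − 0.058·74) = 77700/1427 ≈ 54.450
Retention S: 1000/CN − 10 with CN=54.450 → S = 6500/777 ≈ 8.366 in
Ia = 0.2·(6500/777) = 1300/777 in ≈ 1.673 in
Since P=4.320 > Ia=1.673: effective rainfall P−Ia = 51416/19425 in
Q: (51416/19425)² ÷ (213916/19425) = 660901264/1038829575 in (≈ 0.636 in)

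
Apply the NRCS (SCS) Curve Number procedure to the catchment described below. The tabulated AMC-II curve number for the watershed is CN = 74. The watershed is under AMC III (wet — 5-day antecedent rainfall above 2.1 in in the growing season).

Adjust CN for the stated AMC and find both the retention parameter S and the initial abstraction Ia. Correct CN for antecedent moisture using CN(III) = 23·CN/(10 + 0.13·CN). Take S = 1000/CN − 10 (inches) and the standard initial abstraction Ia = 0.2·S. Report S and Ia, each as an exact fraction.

CN(III) from CN(II)=74: (23·74)/(10 + 0.13·74) = 85100/981 ≈ 86.748
Retention S: 1000/CN − 10 with CN=86.748 → S = 1300/851 ≈ 1.528 in
Initial abstraction Ia = S/5 = (1300/851)/5 = 260/851 ≈ 0.306 in

S = 1300/851 in ≈ 1.528 in; Ia = 260/851 in ≈ 0.306 in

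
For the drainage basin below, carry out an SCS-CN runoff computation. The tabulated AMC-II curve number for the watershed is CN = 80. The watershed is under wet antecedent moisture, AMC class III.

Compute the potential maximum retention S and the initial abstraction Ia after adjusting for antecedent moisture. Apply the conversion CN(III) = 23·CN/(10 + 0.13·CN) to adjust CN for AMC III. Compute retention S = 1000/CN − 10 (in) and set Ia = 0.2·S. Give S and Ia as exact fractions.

CN(III) from CN(II)=80: (23·80)/(10 + 0.13·80) = 4600/51 ≈ 90.196
S = 1000/(4600/51) − 10 = 25/23 in ≈ 1.087 in
Ia = 0.2S: 0.2·1.087 = 0.217 in (exactly 5/23)

S = 25/23 in ≈ 1.087 in; Ia = 5/23 in ≈ 0.217 in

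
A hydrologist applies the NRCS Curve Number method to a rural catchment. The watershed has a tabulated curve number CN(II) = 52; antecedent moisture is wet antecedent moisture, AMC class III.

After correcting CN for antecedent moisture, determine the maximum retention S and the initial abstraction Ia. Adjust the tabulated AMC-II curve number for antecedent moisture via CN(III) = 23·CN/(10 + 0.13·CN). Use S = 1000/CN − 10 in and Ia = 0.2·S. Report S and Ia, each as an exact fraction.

S = 1200/299 in ≈ 4.013 in; Ia = 240/299 in ≈ 0.803 in

CN(III) from CN(II)=52: (23·52)/(10 + 0.13·52) = 29900/419 ≈ 71.360
Retention S: 1000/CN − 10 with CN=71.360 → S = 1200/299 ≈ 4.013 in
Ia = 0.2S: 0.2·4.013 = 0.803 in (exactly 240/299)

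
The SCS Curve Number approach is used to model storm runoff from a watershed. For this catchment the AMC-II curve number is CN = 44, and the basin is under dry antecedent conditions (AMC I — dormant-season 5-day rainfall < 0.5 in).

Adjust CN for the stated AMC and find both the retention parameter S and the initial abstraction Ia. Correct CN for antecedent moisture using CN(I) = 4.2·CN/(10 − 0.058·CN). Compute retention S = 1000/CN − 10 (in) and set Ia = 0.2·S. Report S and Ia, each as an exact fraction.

S = 1000/33 in ≈ 30.303 in; Ia = 200/33 in ≈ 6.061 in

Dry (AMC I): CN(I) = 4.2·44/(10 − 0.058·44) = (924/5)/(931/125) = 3300/133 ≈ 24.812
S = 1000/(3300/133) − 10 = 1000/33 in ≈ 30.303 in
Ia = 0.2S: 0.2·30.303 = 6.061 in (exactly 200/33)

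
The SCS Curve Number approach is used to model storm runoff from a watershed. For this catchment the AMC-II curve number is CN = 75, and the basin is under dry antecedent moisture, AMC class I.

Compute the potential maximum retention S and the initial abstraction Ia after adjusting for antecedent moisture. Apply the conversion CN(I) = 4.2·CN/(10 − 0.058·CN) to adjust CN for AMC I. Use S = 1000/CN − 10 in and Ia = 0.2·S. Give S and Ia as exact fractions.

S = 500/63 in ≈ 7.937 in; Ia = 100/63 in ≈ 1.587 in

CN(I) from CN(II)=75: (4.2·75)/(10 − 0.058·75) = 6300/113 ≈ 55.752
Retention S: 1000/CN − 10 with CN=55.752 → S = 500/63 ≈ 7.937 in
Initial abstraction Ia = S/5 = (500/63)/5 = 100/63 ≈ 1.587 in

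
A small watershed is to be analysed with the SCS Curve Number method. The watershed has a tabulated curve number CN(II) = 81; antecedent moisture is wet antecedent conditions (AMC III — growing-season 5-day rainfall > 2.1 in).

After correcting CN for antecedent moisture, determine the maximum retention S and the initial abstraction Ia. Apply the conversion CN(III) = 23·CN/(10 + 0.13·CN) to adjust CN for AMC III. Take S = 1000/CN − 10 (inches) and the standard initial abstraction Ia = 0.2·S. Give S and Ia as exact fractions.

CN(III) from CN(II)=81: (23·81)/(10 + 0.13·81) = 186300/2053 ≈ 90.745
S = 1000/(186300/2053) − 10 = 1900/1863 in ≈ 1.020 in
Ia = 0.2·(1900/1863) = 380/1863 in ≈ 0.204 in

S = 1900/1863 in ≈ 1.020 in; Ia = 380/1863 in ≈ 0.204 in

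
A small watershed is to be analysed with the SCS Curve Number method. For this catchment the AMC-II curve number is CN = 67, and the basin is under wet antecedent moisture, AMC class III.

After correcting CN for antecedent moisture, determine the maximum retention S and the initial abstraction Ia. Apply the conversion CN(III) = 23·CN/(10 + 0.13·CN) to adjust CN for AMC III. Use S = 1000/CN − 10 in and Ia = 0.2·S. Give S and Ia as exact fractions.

Wet (AMC III): CN(III) = 23·67/(10 + 0.13·67) = 1541/(1871/100) = 154100/1871 ≈ 82.362
Max retention: S = 1000/(154100/1871) − 10 = 3300/1541 in (≈ 2.141 in)
Ia = 0.2S: 0.2·2.141 = 0.428 in (exactly 660/1541)

S = 3300/1541 in ≈ 2.141 in; Ia = 660/1541 in ≈ 0.428 in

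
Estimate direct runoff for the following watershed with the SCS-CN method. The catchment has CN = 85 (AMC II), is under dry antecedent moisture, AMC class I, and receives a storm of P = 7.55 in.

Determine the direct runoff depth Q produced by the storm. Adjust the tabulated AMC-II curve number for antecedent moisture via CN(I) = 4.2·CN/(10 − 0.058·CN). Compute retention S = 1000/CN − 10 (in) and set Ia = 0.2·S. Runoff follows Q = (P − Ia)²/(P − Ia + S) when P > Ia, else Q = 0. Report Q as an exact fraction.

Adjust CN=85 to AMC I: 4.2·85/(10 − 0.058·85) → 357 ÷ (507/100) = 11900/169 ≈ 70.414
S = 1000/(11900/169) − 10 = 500/119 in ≈ 4.202 in
Ia = 0.2·(500/119) = 100/119 in ≈ 0.840 in
Excess rainfall: 7.550 − 0.840 = 6.710 in; P > Ia so Q > 0
Runoff Q = (P−Ia)²/(P−Ia+S) = (6.710)²/(6.710+4.202) = 255008961/61806220 ≈ 4.126 in

Q = 255008961/61806220 in ≈ 4.126 in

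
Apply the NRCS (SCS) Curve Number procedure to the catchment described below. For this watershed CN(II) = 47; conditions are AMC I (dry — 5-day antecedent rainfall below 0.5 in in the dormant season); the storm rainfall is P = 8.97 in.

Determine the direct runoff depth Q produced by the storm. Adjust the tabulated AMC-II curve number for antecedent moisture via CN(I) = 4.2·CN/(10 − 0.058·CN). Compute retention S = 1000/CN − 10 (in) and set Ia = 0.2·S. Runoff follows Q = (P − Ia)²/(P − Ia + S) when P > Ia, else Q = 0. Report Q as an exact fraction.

Q = 126265804921/296626959300 in ≈ 0.426 in

Adjust CN=47 to AMC I: 4.2·47/(10 − 0.058·47) → (987/5) ÷ (3637/500) = 98700/3637 ≈ 27.138
Retention S: 1000/CN − 10 with CN=27.138 → S = 26500/987 ≈ 26.849 in
Initial abstraction Ia = S/5 = (26500/987)/5 = 5300/987 ≈ 5.370 in
Since P=8.970 > Ia=5.370: effective rainfall P−Ia = 355339/98700 in
Q = (355339/98700)²/((355339/98700) + 26500/987) = (126265804921/9741690000)/(3005339/98700) = 126265804921/296626959300 in ≈ 0.426 in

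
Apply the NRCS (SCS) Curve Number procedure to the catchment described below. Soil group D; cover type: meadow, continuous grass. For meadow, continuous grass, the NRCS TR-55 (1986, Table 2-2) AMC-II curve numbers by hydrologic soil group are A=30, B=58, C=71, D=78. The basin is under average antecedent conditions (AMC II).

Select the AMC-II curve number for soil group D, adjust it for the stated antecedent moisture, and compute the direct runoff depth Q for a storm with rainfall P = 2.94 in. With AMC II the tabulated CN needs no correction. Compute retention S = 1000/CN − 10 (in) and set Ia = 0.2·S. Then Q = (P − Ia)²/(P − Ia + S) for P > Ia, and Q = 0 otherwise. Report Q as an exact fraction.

NRCS table: meadow, continuous grass, soil group D → CN(II) = 78
AMC II — tabulated CN = 78 applies directly.
Retention S: 1000/CN − 10 with CN=78.000 → S = 110/39 ≈ 2.821 in
Ia = 0.2·(110/39) = 22/39 in ≈ 0.564 in
Excess rainfall: 2.940 − 0.564 = 2.376 in; P > Ia so Q > 0
Runoff Q = (P−Ia)²/(P−Ia+S) = (2.376)²/(2.376+2.821) = 21464689/19759350 ≈ 1.086 in

Q = 21464689/19759350 in ≈ 1.086 in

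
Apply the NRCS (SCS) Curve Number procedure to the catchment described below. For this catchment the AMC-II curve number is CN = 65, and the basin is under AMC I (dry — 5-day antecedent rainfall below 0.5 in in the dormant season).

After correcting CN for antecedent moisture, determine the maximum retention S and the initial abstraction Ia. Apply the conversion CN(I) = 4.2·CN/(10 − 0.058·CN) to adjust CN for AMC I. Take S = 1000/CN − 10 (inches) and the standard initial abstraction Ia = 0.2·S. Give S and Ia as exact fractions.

S = 500/39 in ≈ 12.821 in; Ia = 100/39 in ≈ 2.564 in

Adjust CN=65 to AMC I: 4.2·65/(10 − 0.058·65) → 273 ÷ (623/100) = 3900/89 ≈ 43.820
S = 1000/(3900/89) − 10 = 500/39 in ≈ 12.821 in
Ia = 0.2S: 0.2·12.821 = 2.564 in (exactly 100/39)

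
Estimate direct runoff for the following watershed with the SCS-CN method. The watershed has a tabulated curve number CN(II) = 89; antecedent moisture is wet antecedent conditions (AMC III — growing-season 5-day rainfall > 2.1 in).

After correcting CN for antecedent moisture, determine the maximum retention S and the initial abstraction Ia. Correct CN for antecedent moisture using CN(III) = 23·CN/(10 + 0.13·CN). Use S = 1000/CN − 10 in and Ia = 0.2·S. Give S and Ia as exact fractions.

S = 1100/2047 in ≈ 0.537 in; Ia = 220/2047 in ≈ 0.107 in

CN(III) from CN(II)=89: (23·89)/(10 + 0.13·89) = 204700/2157 ≈ 94.900
Max retention: S = 1000/(204700/2157) − 10 = 1100/2047 in (≈ 0.537 in)
Ia = 0.2S: 0.2·0.537 = 0.107 in (exactly 220/2047)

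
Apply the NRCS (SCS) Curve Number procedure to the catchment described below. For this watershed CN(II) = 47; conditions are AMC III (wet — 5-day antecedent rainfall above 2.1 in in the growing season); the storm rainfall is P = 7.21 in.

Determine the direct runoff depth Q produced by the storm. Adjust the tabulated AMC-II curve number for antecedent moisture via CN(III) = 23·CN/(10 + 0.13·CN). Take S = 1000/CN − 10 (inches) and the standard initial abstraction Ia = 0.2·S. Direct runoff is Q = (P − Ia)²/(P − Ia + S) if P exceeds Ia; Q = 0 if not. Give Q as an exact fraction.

Q = 453468906801/130087648100 in ≈ 3.486 in

Adjust CN=47 to AMC III: 23·47/(10 + 0.13·47) → 1081 ÷ (1611/100) = 108100/1611 ≈ 67.101
Retention S: 1000/CN − 10 with CN=67.101 → S = 5300/1081 ≈ 4.903 in
Ia = 0.2S: 0.2·4.903 = 0.981 in (exactly 1060/1081)
Since P=7.210 > Ia=0.981: effective rainfall P−Ia = 673401/108100 in
Runoff Q = (P−Ia)²/(P−Ia+S) = (6.229)²/(6.229+4.903) = 453468906801/130087648100 ≈ 3.486 in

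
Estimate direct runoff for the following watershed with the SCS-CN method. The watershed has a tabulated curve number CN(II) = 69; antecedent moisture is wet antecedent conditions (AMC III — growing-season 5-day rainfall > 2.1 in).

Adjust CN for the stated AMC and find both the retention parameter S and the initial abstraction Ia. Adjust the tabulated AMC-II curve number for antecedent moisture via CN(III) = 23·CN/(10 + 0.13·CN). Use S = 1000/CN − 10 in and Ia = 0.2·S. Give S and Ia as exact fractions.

Wet (AMC III): CN(III) = 23·69/(10 + 0.13·69) = 1587/(1897/100) = 158700/1897 ≈ 83.658
Max retention: S = 1000/(158700/1897) − 10 = 3100/1587 in (≈ 1.953 in)
Ia = 0.2·(3100/1587) = 620/1587 in ≈ 0.391 in

S = 3100/1587 in ≈ 1.953 in; Ia = 620/1587 in ≈ 0.391 in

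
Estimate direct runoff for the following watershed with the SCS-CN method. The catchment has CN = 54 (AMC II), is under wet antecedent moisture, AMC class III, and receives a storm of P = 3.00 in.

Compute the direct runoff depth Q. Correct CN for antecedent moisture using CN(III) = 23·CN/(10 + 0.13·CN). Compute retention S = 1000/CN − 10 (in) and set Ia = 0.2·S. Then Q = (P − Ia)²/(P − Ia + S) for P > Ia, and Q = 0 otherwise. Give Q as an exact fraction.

Wet (AMC III): CN(III) = 23·54/(10 + 0.13·54) = 1242/(851/50) = 2700/37 ≈ 72.973
Retention S: 1000/CN − 10 with CN=72.973 → S = 100/27 ≈ 3.704 in
Ia = 0.2·(100/27) = 20/27 in ≈ 0.741 in
Excess rainfall: 3.000 − 0.741 = 2.259 in; P > Ia so Q > 0
Runoff Q = (P−Ia)²/(P−Ia+S) = (2.259)²/(2.259+3.704) = 3721/4347 ≈ 0.856 in

Q = 3721/4347 in ≈ 0.856 in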